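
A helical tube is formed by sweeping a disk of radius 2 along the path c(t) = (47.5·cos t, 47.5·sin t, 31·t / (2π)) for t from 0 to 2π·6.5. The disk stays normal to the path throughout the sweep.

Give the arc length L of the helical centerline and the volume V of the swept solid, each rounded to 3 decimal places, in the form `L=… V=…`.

L=1950.370 V=24509.075

2πR = 2π·47.5 = 298.451302
per-turn = √(298.451302² + 31²) = √(89073.1797 + 961) = √90034.1797 = 300.056961
L = 6.5 × 300.056961 = 1950.370245
V = π·2² × L = 12.566371 × 1950.370245 = 24509.075336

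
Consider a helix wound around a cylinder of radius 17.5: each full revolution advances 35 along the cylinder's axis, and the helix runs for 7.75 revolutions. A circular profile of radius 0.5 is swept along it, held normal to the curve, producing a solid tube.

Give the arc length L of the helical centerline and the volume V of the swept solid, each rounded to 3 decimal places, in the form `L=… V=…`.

L=894.286 V=702.371

2πR = 2π·17.5 = 109.955743
per-turn = √(109.955743² + 35²) = √(12090.2654 + 1225) = √13315.2654 = 115.391791
L = 7.75 × 115.391791 = 894.286379
V = π·0.5² × L = 0.785398 × 894.286379 = 702.370880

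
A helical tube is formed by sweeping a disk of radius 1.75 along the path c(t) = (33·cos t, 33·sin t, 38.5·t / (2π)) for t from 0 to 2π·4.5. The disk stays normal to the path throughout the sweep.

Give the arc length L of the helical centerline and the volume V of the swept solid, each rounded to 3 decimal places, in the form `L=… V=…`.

2πR = 2π·33 = 207.345115
per-turn = √(207.345115² + 38.5²) = √(42991.9968 + 1482.25) = √44474.2468 = 210.889181
L = 4.5 × 210.889181 = 949.001316
V = π·1.75² × L = 9.621128 × 949.001316 = 9130.462657

L=949.001 V=9130.463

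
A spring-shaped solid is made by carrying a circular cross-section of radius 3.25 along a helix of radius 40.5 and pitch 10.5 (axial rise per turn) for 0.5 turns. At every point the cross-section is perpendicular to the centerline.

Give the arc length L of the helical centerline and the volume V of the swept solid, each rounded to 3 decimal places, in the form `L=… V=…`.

2πR = 2π·40.5 = 254.469005
per-turn = √(254.469005² + 10.5²) = √(64754.4745 + 110.25) = √64864.7245 = 254.685540
L = 0.5 × 254.685540 = 127.342770
V = π·3.25² × L = 33.183072 × 127.342770 = 4225.624363

L=127.343 V=4225.624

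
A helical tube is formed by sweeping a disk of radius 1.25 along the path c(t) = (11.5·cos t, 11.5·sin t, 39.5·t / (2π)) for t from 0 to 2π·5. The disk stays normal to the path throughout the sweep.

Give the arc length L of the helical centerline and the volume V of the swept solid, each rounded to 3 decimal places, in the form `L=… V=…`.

L=411.742 V=2021.136

2πR = 2π·11.5 = 72.256631
per-turn = √(72.256631² + 39.5²) = √(5221.0207 + 1560.25) = √6781.2707 = 82.348471
L = 5 × 82.348471 = 411.742357
V = π·1.25² × L = 4.908739 × 411.742357 = 2021.135567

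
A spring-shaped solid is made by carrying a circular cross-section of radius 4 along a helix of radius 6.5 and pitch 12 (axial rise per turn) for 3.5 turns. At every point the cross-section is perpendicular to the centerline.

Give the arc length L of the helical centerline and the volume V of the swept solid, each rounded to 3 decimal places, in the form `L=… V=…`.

L=148.985 V=7488.806

2πR = 2π·6.5 = 40.840704
per-turn = √(40.840704² + 12²) = √(1667.9631 + 144) = √1811.9631 = 42.567160
L = 3.5 × 42.567160 = 148.985061
V = π·4² × L = 50.265482 × 148.985061 = 7488.805989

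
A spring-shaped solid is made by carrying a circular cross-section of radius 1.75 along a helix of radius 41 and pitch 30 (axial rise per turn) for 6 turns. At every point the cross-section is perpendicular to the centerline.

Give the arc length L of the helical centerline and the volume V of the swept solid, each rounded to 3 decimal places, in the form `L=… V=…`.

L=1556.109 V=14971.525

2πR = 2π·41 = 257.610598
per-turn = √(257.610598² + 30²) = √(66363.2200 + 900) = √67263.2200 = 259.351537
L = 6 × 259.351537 = 1556.109225
V = π·1.75² × L = 9.621128 × 1556.109225 = 14971.525259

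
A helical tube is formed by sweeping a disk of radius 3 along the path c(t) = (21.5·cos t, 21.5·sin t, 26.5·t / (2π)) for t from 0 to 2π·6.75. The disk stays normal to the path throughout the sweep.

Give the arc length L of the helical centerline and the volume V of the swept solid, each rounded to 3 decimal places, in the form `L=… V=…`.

2πR = 2π·21.5 = 135.088484
per-turn = √(135.088484² + 26.5²) = √(18248.8985 + 702.25) = √18951.1485 = 137.663171
L = 6.75 × 137.663171 = 929.226402
V = π·3² × L = 28.274334 × 929.226402 = 26273.257528

L=929.226 V=26273.258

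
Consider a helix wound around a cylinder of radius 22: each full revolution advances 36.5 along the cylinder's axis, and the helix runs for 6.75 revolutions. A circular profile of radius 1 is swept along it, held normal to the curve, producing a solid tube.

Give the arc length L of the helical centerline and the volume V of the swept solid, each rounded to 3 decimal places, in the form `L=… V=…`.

L=965.033 V=3031.740

2πR = 2π·22 = 138.230077
per-turn = √(138.230077² + 36.5²) = √(19107.5541 + 1332.25) = √20439.8041 = 142.967843
L = 6.75 × 142.967843 = 965.032940
V = π·1² × L = 3.141593 × 965.032940 = 3031.740395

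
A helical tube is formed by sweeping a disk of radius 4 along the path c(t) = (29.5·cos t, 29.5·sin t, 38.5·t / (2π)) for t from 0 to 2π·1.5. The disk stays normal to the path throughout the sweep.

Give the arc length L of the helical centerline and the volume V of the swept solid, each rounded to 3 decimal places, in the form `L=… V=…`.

L=283.965 V=14273.651

2πR = 2π·29.5 = 185.353967
per-turn = √(185.353967² + 38.5²) = √(34356.0929 + 1482.25) = √35838.3429 = 189.310176
L = 1.5 × 189.310176 = 283.965265
V = π·4² × L = 50.265482 × 283.965265 = 14273.651033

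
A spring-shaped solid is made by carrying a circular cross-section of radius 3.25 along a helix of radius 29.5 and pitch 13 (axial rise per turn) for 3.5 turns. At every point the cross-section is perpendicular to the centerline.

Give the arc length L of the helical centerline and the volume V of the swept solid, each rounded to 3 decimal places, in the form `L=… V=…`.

L=650.333 V=21580.031

2πR = 2π·29.5 = 185.353967
per-turn = √(185.353967² + 13²) = √(34356.0929 + 169) = √34525.0929 = 185.809292
L = 3.5 × 185.809292 = 650.332521
V = π·3.25² × L = 33.183072 × 650.332521 = 21580.031141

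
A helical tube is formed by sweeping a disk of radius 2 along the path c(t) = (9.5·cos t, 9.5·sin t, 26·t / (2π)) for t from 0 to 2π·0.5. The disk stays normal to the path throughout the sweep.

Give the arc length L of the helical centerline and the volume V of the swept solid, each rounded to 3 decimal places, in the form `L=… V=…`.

2πR = 2π·9.5 = 59.690260
per-turn = √(59.690260² + 26²) = √(3562.9272 + 676) = √4238.9272 = 65.107044
L = 0.5 × 65.107044 = 32.553522
V = π·2² × L = 12.566371 × 32.553522 = 409.079623

L=32.554 V=409.080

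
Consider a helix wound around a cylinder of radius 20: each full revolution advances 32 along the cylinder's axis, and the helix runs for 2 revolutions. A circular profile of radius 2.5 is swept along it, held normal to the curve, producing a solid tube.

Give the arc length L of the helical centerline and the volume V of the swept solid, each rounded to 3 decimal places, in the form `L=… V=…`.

L=259.348 V=5092.289

2πR = 2π·20 = 125.663706
per-turn = √(125.663706² + 32²) = √(15791.3670 + 1024) = √16815.3670 = 129.674080
L = 2 × 129.674080 = 259.348160
V = π·2.5² × L = 19.634954 × 259.348160 = 5092.289216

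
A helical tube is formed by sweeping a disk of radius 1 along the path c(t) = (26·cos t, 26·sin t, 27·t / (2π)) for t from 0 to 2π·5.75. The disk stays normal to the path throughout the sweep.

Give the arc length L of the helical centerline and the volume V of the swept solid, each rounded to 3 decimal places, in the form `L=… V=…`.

L=952.079 V=2991.045

2πR = 2π·26 = 163.362818
per-turn = √(163.362818² + 27²) = √(26687.4103 + 729) = √27416.4103 = 165.579015
L = 5.75 × 165.579015 = 952.079338
V = π·1² × L = 3.141593 × 952.079338 = 2991.045453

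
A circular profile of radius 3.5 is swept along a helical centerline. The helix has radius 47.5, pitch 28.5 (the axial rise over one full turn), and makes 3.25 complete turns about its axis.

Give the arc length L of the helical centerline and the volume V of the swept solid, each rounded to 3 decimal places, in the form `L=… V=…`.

L=974.379 V=37498.507

2πR = 2π·47.5 = 298.451302
per-turn = √(298.451302² + 28.5²) = √(89073.1797 + 812.25) = √89885.4297 = 299.808989
L = 3.25 × 299.808989 = 974.379213
V = π·3.5² × L = 38.484510 × 974.379213 = 37498.506586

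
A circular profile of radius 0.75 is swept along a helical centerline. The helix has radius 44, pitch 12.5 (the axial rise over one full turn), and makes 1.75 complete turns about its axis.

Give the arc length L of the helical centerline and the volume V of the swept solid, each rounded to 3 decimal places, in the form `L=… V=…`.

L=484.300 V=855.828

2πR = 2π·44 = 276.460154
per-turn = √(276.460154² + 12.5²) = √(76430.2165 + 156.25) = √76586.4665 = 276.742600
L = 1.75 × 276.742600 = 484.299549
V = π·0.75² × L = 1.767146 × 484.299549 = 855.827948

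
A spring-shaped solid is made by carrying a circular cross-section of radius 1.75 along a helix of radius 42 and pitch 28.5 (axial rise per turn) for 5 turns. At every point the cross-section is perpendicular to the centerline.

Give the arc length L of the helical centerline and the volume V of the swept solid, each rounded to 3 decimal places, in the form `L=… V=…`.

2πR = 2π·42 = 263.893783
per-turn = √(263.893783² + 28.5²) = √(69639.9287 + 812.25) = √70452.1787 = 265.428293
L = 5 × 265.428293 = 1327.141464
V = π·1.75² × L = 9.621128 × 1327.141464 = 12768.597241

L=1327.141 V=12768.597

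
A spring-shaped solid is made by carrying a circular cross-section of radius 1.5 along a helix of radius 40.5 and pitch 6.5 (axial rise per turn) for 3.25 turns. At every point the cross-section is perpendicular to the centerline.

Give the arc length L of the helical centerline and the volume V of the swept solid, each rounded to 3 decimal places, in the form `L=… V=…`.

L=827.294 V=5847.797

2πR = 2π·40.5 = 254.469005
per-turn = √(254.469005² + 6.5²) = √(64754.4745 + 42.25) = √64796.7245 = 254.552007
L = 3.25 × 254.552007 = 827.294024
V = π·1.5² × L = 7.068583 × 827.294024 = 5847.796864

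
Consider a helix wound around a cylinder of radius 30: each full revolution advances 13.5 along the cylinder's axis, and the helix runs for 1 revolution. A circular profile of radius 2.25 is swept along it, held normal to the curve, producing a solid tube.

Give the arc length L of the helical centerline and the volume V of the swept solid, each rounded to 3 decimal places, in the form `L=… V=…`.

L=188.978 V=3005.571

2πR = 2π·30 = 188.495559
per-turn = √(188.495559² + 13.5²) = √(35530.5758 + 182.25) = √35712.8258 = 188.978374
L = 1 × 188.978374 = 188.978374
V = π·2.25² × L = 15.904313 × 188.978374 = 3005.571174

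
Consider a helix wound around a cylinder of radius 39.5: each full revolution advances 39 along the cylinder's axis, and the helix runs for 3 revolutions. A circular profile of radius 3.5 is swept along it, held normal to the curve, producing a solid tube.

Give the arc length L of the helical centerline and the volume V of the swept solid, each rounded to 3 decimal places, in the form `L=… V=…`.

L=753.694 V=29005.548

2πR = 2π·39.5 = 248.185820
per-turn = √(248.185820² + 39²) = √(61596.2011 + 1521) = √63117.2011 = 251.231370
L = 3 × 251.231370 = 753.694109
V = π·3.5² × L = 38.484510 × 753.694109 = 29005.548471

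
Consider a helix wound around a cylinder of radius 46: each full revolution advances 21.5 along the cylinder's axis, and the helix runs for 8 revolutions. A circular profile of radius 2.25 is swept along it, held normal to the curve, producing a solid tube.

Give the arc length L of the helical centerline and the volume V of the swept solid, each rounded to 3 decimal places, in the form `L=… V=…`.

L=2318.601 V=36875.751

2πR = 2π·46 = 289.026524
per-turn = √(289.026524² + 21.5²) = √(83536.3317 + 462.25) = √83998.5817 = 289.825088
L = 8 × 289.825088 = 2318.600704
V = π·2.25² × L = 15.904313 × 2318.600704 = 36875.750879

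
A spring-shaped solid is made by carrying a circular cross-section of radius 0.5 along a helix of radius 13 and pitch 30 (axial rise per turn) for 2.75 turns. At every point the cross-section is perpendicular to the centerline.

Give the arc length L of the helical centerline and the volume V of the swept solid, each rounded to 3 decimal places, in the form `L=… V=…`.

2πR = 2π·13 = 81.681409
per-turn = √(81.681409² + 30²) = √(6671.8526 + 900) = √7571.8526 = 87.016393
L = 2.75 × 87.016393 = 239.295080
V = π·0.5² × L = 0.785398 × 239.295080 = 187.941916

L=239.295 V=187.942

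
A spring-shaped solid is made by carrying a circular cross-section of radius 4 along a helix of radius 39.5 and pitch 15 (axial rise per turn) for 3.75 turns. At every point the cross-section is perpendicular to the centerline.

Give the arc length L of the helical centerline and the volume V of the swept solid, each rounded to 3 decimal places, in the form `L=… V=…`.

2πR = 2π·39.5 = 248.185820
per-turn = √(248.185820² + 15²) = √(61596.2011 + 225) = √61821.2011 = 248.638696
L = 3.75 × 248.638696 = 932.395109
V = π·4² × L = 50.265482 × 932.395109 = 46867.290014

L=932.395 V=46867.290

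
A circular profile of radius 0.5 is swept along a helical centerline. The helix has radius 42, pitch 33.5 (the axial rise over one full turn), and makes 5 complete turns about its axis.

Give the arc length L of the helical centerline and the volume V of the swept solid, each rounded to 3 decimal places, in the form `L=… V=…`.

L=1330.058 V=1044.625

2πR = 2π·42 = 263.893783
per-turn = √(263.893783² + 33.5²) = √(69639.9287 + 1122.25) = √70762.1787 = 266.011614
L = 5 × 266.011614 = 1330.058069
V = π·0.5² × L = 0.785398 × 1330.058069 = 1044.625164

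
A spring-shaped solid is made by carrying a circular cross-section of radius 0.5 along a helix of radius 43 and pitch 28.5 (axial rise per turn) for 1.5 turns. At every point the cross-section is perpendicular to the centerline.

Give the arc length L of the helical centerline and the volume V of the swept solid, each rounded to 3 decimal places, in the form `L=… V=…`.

2πR = 2π·43 = 270.176968
per-turn = √(270.176968² + 28.5²) = √(72995.5942 + 812.25) = √73807.8442 = 271.675991
L = 1.5 × 271.675991 = 407.513987
V = π·0.5² × L = 0.785398 × 407.513987 = 320.060737

L=407.514 V=320.061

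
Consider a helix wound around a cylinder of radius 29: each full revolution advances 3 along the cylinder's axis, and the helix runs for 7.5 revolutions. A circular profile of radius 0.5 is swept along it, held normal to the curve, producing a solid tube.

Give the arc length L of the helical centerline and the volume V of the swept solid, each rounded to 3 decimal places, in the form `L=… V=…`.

L=1366.778 V=1073.465

2πR = 2π·29 = 182.212374
per-turn = √(182.212374² + 3²) = √(33201.3492 + 9) = √33210.3492 = 182.237069
L = 7.5 × 182.237069 = 1366.778015
V = π·0.5² × L = 0.785398 × 1366.778015 = 1073.464943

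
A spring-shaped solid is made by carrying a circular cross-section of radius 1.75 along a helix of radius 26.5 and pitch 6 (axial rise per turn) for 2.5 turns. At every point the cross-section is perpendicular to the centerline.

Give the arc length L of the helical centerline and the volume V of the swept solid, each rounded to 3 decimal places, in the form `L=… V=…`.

L=416.531 V=4007.500

2πR = 2π·26.5 = 166.504411
per-turn = √(166.504411² + 6²) = √(27723.7188 + 36) = √27759.7188 = 166.612481
L = 2.5 × 166.612481 = 416.531202
V = π·1.75² × L = 9.621128 × 416.531202 = 4007.499803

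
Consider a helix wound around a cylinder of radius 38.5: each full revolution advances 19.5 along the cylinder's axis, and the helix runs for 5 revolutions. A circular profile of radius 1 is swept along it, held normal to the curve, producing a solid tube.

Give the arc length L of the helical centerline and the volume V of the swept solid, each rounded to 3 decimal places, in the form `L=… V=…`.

2πR = 2π·38.5 = 241.902634
per-turn = √(241.902634² + 19.5²) = √(58516.8845 + 380.25) = √58897.1345 = 242.687318
L = 5 × 242.687318 = 1213.436592
V = π·1² × L = 3.141593 × 1213.436592 = 3812.123482

L=1213.437 V=3812.123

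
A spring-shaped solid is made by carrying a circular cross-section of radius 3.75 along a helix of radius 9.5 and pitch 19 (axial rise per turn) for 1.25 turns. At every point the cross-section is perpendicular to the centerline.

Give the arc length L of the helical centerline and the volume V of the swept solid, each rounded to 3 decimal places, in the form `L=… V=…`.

L=78.302 V=3459.258

2πR = 2π·9.5 = 59.690260
per-turn = √(59.690260² + 19²) = √(3562.9272 + 361) = √3923.9272 = 62.641258
L = 1.25 × 62.641258 = 78.301572
V = π·3.75² × L = 44.178647 × 78.301572 = 3459.257500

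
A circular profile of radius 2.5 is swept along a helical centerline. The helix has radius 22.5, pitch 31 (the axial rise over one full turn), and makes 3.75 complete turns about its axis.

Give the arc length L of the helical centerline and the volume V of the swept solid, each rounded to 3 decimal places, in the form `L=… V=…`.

L=542.740 V=10656.671

2πR = 2π·22.5 = 141.371669
per-turn = √(141.371669² + 31²) = √(19985.9489 + 961) = √20946.9489 = 144.730608
L = 3.75 × 144.730608 = 542.739780
V = π·2.5² × L = 19.634954 × 542.739780 = 10656.670665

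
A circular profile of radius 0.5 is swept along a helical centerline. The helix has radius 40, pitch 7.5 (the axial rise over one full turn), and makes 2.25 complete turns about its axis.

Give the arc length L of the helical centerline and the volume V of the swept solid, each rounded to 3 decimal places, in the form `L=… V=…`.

L=565.738 V=444.330

2πR = 2π·40 = 251.327412
per-turn = √(251.327412² + 7.5²) = √(63165.4682 + 56.25) = √63221.7182 = 251.439293
L = 2.25 × 251.439293 = 565.738410
V = π·0.5² × L = 0.785398 × 565.738410 = 444.329908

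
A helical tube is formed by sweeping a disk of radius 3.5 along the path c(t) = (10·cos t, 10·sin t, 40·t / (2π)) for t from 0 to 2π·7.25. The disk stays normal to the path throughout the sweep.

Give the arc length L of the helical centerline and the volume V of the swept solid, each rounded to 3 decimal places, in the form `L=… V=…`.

2πR = 2π·10 = 62.831853
per-turn = √(62.831853² + 40²) = √(3947.8418 + 1600) = √5547.8418 = 74.483836
L = 7.25 × 74.483836 = 540.007808
V = π·3.5² × L = 38.484510 × 540.007808 = 20781.935885

L=540.008 V=20781.936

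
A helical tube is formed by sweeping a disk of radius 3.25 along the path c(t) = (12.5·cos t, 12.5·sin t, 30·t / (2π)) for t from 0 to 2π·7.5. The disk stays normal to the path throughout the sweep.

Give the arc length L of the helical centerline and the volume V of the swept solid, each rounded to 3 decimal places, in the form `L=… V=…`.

L=630.558 V=20923.849

2πR = 2π·12.5 = 78.539816
per-turn = √(78.539816² + 30²) = √(6168.5028 + 900) = √7068.5028 = 84.074388
L = 7.5 × 84.074388 = 630.557911
V = π·3.25² × L = 33.183072 × 630.557911 = 20923.848831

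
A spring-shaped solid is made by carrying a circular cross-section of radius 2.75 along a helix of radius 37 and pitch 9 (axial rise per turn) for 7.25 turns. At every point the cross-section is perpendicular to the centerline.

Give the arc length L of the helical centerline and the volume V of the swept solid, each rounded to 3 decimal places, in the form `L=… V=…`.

L=1686.727 V=40073.757

2πR = 2π·37 = 232.477856
per-turn = √(232.477856² + 9²) = √(54045.9537 + 81) = √54126.9537 = 232.652001
L = 7.25 × 232.652001 = 1686.727009
V = π·2.75² × L = 23.758294 × 1686.727009 = 40073.756931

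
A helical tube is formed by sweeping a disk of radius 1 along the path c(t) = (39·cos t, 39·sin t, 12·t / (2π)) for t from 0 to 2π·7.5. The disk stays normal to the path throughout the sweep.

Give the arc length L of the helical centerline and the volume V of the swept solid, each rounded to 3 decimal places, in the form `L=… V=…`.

2πR = 2π·39 = 245.044227
per-turn = √(245.044227² + 12²) = √(60046.6732 + 144) = √60190.6732 = 245.337876
L = 7.5 × 245.337876 = 1840.034067
V = π·1² × L = 3.141593 × 1840.034067 = 5780.637506

L=1840.034 V=5780.638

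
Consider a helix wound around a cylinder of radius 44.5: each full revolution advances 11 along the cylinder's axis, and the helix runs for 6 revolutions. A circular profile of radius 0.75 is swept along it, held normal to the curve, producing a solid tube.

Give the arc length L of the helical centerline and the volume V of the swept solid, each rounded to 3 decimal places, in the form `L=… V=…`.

2πR = 2π·44.5 = 279.601746
per-turn = √(279.601746² + 11²) = √(78177.1365 + 121) = √78298.1365 = 279.818042
L = 6 × 279.818042 = 1678.908250
V = π·0.75² × L = 1.767146 × 1678.908250 = 2966.875776

L=1678.908 V=2966.876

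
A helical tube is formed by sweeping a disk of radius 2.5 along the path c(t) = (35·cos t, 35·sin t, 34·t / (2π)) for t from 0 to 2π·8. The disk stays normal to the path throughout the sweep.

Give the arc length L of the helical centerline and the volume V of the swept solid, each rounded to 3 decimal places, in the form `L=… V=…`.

L=1780.194 V=34954.034

2πR = 2π·35 = 219.911486
per-turn = √(219.911486² + 34²) = √(48361.0616 + 1156) = √49517.0616 = 222.524294
L = 8 × 222.524294 = 1780.194355
V = π·2.5² × L = 19.634954 × 1780.194355 = 34954.034415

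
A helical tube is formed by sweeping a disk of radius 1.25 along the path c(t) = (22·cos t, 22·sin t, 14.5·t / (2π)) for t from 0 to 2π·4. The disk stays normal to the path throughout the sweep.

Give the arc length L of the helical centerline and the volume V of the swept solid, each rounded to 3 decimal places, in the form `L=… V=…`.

L=555.954 V=2729.033

2πR = 2π·22 = 138.230077
per-turn = √(138.230077² + 14.5²) = √(19107.5541 + 210.25) = √19317.8041 = 138.988504
L = 4 × 138.988504 = 555.954014
V = π·1.25² × L = 4.908739 × 555.954014 = 2729.032886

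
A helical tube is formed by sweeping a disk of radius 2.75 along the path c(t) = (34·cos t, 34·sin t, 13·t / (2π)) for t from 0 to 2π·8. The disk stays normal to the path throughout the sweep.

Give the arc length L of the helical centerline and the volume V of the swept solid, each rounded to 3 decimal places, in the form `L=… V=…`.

L=1712.188 V=40678.663

2πR = 2π·34 = 213.628300
per-turn = √(213.628300² + 13²) = √(45637.0508 + 169) = √45806.0508 = 214.023482
L = 8 × 214.023482 = 1712.187854
V = π·2.75² × L = 23.758294 × 1712.187854 = 40678.663181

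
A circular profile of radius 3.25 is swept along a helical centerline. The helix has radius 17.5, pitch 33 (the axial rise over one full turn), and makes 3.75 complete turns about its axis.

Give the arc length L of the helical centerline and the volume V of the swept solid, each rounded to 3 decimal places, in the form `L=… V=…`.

2πR = 2π·17.5 = 109.955743
per-turn = √(109.955743² + 33²) = √(12090.2654 + 1089) = √13179.2654 = 114.800982
L = 3.75 × 114.800982 = 430.503681
V = π·3.25² × L = 33.183072 × 430.503681 = 14285.434825

L=430.504 V=14285.435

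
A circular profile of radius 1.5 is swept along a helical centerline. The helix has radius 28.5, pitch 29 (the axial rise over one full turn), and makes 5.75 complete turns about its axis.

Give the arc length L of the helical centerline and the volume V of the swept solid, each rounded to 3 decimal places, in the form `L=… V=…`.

2πR = 2π·28.5 = 179.070781
per-turn = √(179.070781² + 29²) = √(32066.3447 + 841) = √32907.3447 = 181.403817
L = 5.75 × 181.403817 = 1043.071946
V = π·1.5² × L = 7.068583 × 1043.071946 = 7373.041115

L=1043.072 V=7373.041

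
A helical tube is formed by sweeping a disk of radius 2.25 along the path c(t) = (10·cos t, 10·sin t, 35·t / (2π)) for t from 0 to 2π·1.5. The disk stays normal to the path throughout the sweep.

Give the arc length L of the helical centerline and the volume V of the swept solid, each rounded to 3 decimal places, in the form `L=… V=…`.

2πR = 2π·10 = 62.831853
per-turn = √(62.831853² + 35²) = √(3947.8418 + 1225) = √5172.8418 = 71.922470
L = 1.5 × 71.922470 = 107.883706
V = π·2.25² × L = 15.904313 × 107.883706 = 1715.816203

L=107.884 V=1715.816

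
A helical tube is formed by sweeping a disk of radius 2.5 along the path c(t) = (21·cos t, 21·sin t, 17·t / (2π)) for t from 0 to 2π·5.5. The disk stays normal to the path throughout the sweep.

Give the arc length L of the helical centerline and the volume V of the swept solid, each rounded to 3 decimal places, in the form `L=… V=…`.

2πR = 2π·21 = 131.946891
per-turn = √(131.946891² + 17²) = √(17409.9822 + 289) = √17698.9822 = 133.037522
L = 5.5 × 133.037522 = 731.706369
V = π·2.5² × L = 19.634954 × 731.706369 = 14367.020959

L=731.706 V=14367.021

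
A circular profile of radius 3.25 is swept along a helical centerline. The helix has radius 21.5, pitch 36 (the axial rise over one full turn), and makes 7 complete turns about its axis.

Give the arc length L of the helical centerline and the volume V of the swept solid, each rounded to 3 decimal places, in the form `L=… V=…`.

L=978.621 V=32473.668

2πR = 2π·21.5 = 135.088484
per-turn = √(135.088484² + 36²) = √(18248.8985 + 1296) = √19544.8985 = 139.803071
L = 7 × 139.803071 = 978.621494
V = π·3.25² × L = 33.183072 × 978.621494 = 32473.667888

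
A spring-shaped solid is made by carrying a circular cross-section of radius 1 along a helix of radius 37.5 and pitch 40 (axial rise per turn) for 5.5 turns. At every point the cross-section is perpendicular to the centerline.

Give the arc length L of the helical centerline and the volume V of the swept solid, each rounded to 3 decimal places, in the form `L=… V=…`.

L=1314.449 V=4129.462

2πR = 2π·37.5 = 235.619449
per-turn = √(235.619449² + 40²) = √(55516.5248 + 1600) = √57116.5248 = 238.990637
L = 5.5 × 238.990637 = 1314.448506
V = π·1² × L = 3.141593 × 1314.448506 = 4129.461769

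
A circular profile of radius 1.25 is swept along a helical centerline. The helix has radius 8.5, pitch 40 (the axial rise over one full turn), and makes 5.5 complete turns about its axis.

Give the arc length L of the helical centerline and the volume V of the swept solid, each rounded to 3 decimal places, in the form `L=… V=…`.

L=366.991 V=1801.464

2πR = 2π·8.5 = 53.407075
per-turn = √(53.407075² + 40²) = √(2852.3157 + 1600) = √4452.3157 = 66.725675
L = 5.5 × 66.725675 = 366.991211
V = π·1.25² × L = 4.908739 × 366.991211 = 1801.463895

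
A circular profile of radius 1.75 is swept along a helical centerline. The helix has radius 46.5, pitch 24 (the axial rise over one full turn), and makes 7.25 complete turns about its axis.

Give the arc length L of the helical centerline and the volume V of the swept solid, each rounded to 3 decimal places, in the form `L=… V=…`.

L=2125.353 V=20448.296

2πR = 2π·46.5 = 292.168117
per-turn = √(292.168117² + 24²) = √(85362.2085 + 576) = √85938.2085 = 293.152193
L = 7.25 × 293.152193 = 2125.353402
V = π·1.75² × L = 9.621128 × 2125.353402 = 20448.296064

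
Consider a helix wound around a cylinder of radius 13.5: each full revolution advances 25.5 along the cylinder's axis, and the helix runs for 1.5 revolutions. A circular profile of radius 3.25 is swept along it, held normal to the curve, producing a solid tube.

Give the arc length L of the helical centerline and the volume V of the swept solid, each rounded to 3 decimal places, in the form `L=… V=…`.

L=132.860 V=4408.691

2πR = 2π·13.5 = 84.823002
per-turn = √(84.823002² + 25.5²) = √(7194.9416 + 650.25) = √7845.1916 = 88.573086
L = 1.5 × 88.573086 = 132.859629
V = π·3.25² × L = 33.183072 × 132.859629 = 4408.690701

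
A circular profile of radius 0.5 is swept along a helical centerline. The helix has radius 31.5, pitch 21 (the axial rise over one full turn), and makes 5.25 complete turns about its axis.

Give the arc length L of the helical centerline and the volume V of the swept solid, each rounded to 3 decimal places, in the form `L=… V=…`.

L=1044.914 V=820.674

2πR = 2π·31.5 = 197.920337
per-turn = √(197.920337² + 21²) = √(39172.4599 + 441) = √39613.4599 = 199.031304
L = 5.25 × 199.031304 = 1044.914345
V = π·0.5² × L = 0.785398 × 1044.914345 = 820.673807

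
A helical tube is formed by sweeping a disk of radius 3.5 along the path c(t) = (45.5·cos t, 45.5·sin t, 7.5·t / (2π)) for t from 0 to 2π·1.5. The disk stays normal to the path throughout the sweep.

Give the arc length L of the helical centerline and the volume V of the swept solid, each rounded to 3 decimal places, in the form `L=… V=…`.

2πR = 2π·45.5 = 285.884931
per-turn = √(285.884931² + 7.5²) = √(81730.1940 + 56.25) = √81786.4440 = 285.983293
L = 1.5 × 285.983293 = 428.974940
V = π·3.5² × L = 38.484510 × 428.974940 = 16508.890369

L=428.975 V=16508.890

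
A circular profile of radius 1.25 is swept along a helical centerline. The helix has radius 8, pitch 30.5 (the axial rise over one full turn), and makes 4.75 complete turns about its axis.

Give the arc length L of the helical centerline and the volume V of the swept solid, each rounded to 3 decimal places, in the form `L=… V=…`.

L=279.277 V=1370.897

2πR = 2π·8 = 50.265482
per-turn = √(50.265482² + 30.5²) = √(2526.6187 + 930.25) = √3456.8687 = 58.795142
L = 4.75 × 58.795142 = 279.276925
V = π·1.25² × L = 4.908739 × 279.276925 = 1370.897398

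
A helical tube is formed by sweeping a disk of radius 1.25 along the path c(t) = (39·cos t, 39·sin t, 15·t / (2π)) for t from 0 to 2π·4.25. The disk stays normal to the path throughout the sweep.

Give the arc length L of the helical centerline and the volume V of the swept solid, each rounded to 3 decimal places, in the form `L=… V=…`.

2πR = 2π·39 = 245.044227
per-turn = √(245.044227² + 15²) = √(60046.6732 + 225) = √60271.6732 = 245.502899
L = 4.25 × 245.502899 = 1043.387319
V = π·1.25² × L = 4.908739 × 1043.387319 = 5121.715524

L=1043.387 V=5121.716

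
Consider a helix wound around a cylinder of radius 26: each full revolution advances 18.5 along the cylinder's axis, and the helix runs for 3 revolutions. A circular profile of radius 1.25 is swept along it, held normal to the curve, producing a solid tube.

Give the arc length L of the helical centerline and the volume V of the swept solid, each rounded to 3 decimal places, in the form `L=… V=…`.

2πR = 2π·26 = 163.362818
per-turn = √(163.362818² + 18.5²) = √(26687.4103 + 342.25) = √27029.6603 = 164.406996
L = 3 × 164.406996 = 493.220988
V = π·1.25² × L = 4.908739 × 493.220988 = 2421.092862

L=493.221 V=2421.093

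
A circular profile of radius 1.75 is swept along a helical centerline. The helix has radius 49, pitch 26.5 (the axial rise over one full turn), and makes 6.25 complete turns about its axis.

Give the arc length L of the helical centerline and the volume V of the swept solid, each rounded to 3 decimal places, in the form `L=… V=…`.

2πR = 2π·49 = 307.876080
per-turn = √(307.876080² + 26.5²) = √(94787.6807 + 702.25) = √95489.9307 = 309.014451
L = 6.25 × 309.014451 = 1931.340316
V = π·1.75² × L = 9.621128 × 1931.340316 = 18581.671431

L=1931.340 V=18581.671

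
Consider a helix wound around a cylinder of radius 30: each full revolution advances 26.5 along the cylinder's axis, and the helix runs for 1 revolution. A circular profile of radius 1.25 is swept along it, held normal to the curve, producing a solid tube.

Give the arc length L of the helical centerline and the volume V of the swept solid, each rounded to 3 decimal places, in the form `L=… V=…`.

L=190.349 V=934.375

2πR = 2π·30 = 188.495559
per-turn = √(188.495559² + 26.5²) = √(35530.5758 + 702.25) = √36232.8258 = 190.349221
L = 1 × 190.349221 = 190.349221
V = π·1.25² × L = 4.908739 × 190.349221 = 934.374552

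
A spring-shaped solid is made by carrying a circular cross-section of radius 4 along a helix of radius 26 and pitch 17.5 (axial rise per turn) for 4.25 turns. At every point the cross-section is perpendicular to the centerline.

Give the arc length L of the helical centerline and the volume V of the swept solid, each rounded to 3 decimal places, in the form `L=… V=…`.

L=698.264 V=35098.590

2πR = 2π·26 = 163.362818
per-turn = √(163.362818² + 17.5²) = √(26687.4103 + 306.25) = √26993.6603 = 164.297475
L = 4.25 × 164.297475 = 698.264269
V = π·4² × L = 50.265482 × 698.264269 = 35098.590357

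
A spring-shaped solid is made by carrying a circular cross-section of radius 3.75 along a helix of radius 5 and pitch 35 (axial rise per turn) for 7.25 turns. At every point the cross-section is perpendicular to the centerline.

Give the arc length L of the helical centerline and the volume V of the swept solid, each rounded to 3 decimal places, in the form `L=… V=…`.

2πR = 2π·5 = 31.415927
per-turn = √(31.415927² + 35²) = √(986.9604 + 1225) = √2211.9604 = 47.031483
L = 7.25 × 47.031483 = 340.978255
V = π·3.75² × L = 44.178647 × 340.978255 = 15063.957873

L=340.978 V=15063.958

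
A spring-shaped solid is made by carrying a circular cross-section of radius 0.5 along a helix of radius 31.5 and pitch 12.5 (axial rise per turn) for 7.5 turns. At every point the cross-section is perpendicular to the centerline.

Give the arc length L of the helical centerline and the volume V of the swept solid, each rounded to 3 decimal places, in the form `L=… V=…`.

L=1487.360 V=1168.170

2πR = 2π·31.5 = 197.920337
per-turn = √(197.920337² + 12.5²) = √(39172.4599 + 156.25) = √39328.7099 = 198.314674
L = 7.5 × 198.314674 = 1487.360054
V = π·0.5² × L = 0.785398 × 1487.360054 = 1168.169855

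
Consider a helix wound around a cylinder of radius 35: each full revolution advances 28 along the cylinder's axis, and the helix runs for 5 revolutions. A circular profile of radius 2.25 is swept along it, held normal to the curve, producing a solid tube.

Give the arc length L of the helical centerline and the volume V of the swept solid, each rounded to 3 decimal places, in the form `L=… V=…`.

L=1108.434 V=17628.885

2πR = 2π·35 = 219.911486
per-turn = √(219.911486² + 28²) = √(48361.0616 + 784) = √49145.0616 = 221.686855
L = 5 × 221.686855 = 1108.434274
V = π·2.25² × L = 15.904313 × 1108.434274 = 17628.885417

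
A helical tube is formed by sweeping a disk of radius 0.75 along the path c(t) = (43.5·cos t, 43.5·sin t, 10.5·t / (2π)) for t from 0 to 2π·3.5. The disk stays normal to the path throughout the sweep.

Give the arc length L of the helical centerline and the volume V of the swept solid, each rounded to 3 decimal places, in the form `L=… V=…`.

L=957.321 V=1691.725

2πR = 2π·43.5 = 273.318561
per-turn = √(273.318561² + 10.5²) = √(74703.0357 + 110.25) = √74813.2857 = 273.520174
L = 3.5 × 273.520174 = 957.320610
V = π·0.75² × L = 1.767146 × 957.320610 = 1691.725160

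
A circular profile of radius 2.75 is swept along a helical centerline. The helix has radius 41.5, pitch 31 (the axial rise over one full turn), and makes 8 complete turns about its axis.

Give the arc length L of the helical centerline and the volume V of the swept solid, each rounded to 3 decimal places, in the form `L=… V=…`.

2πR = 2π·41.5 = 260.752190
per-turn = √(260.752190² + 31²) = √(67991.7047 + 961) = √68952.7047 = 262.588470
L = 8 × 262.588470 = 2100.707762
V = π·2.75² × L = 23.758294 × 2100.707762 = 49909.233552

L=2100.708 V=49909.234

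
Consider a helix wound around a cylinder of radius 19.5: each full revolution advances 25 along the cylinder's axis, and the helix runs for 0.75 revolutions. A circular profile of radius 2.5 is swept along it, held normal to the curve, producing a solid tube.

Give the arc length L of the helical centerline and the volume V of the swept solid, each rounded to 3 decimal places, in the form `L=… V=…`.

2πR = 2π·19.5 = 122.522113
per-turn = √(122.522113² + 25²) = √(15011.6683 + 625) = √15636.6683 = 125.046664
L = 0.75 × 125.046664 = 93.784998
V = π·2.5² × L = 19.634954 × 93.784998 = 1841.464136

L=93.785 V=1841.464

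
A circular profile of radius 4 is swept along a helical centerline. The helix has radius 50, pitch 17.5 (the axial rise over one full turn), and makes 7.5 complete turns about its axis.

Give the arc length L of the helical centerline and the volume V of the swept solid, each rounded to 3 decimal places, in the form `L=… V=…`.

2πR = 2π·50 = 314.159265
per-turn = √(314.159265² + 17.5²) = √(98696.0440 + 306.25) = √99002.2940 = 314.646300
L = 7.5 × 314.646300 = 2359.847249
V = π·4² × L = 50.265482 × 2359.847249 = 118618.860492

L=2359.847 V=118618.860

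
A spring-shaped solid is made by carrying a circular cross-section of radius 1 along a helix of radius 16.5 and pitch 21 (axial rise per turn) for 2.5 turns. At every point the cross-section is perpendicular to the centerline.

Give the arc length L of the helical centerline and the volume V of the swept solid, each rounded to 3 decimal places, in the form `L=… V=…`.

L=264.445 V=830.779

2πR = 2π·16.5 = 103.672558
per-turn = √(103.672558² + 21²) = √(10747.9992 + 441) = √11188.9992 = 105.778066
L = 2.5 × 105.778066 = 264.445164
V = π·1² × L = 3.141593 × 264.445164 = 830.778986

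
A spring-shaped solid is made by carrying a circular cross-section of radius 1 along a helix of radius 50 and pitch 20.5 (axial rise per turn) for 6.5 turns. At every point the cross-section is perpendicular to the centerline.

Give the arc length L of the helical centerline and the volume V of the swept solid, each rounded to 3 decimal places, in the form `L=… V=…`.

L=2046.378 V=6428.886

2πR = 2π·50 = 314.159265
per-turn = √(314.159265² + 20.5²) = √(98696.0440 + 420.25) = √99116.2940 = 314.827404
L = 6.5 × 314.827404 = 2046.378123
V = π·1² × L = 3.141593 × 2046.378123 = 6428.886477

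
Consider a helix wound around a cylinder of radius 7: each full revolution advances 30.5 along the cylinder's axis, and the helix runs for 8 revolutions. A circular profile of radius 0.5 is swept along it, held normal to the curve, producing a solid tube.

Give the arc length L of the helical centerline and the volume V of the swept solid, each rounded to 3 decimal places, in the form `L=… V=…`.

2πR = 2π·7 = 43.982297
per-turn = √(43.982297² + 30.5²) = √(1934.4425 + 930.25) = √2864.6925 = 53.522822
L = 8 × 53.522822 = 428.182575
V = π·0.5² × L = 0.785398 × 428.182575 = 336.293808

L=428.183 V=336.294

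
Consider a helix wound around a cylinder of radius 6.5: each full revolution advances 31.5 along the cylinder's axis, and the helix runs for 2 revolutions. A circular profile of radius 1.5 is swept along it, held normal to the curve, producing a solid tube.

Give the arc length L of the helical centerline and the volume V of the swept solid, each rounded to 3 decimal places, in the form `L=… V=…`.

L=103.155 V=729.156

2πR = 2π·6.5 = 40.840704
per-turn = √(40.840704² + 31.5²) = √(1667.9631 + 992.25) = √2660.2131 = 51.577254
L = 2 × 51.577254 = 103.154508
V = π·1.5² × L = 7.068583 × 103.154508 = 729.156252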